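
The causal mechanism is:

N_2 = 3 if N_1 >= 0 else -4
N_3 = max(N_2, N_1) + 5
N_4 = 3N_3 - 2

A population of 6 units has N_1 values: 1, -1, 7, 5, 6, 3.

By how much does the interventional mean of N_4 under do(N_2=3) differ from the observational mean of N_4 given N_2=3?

-0.9

do(N_2=3) breaks N_2's dependence on N_1. With N_2=3 fixed, N_4 across the units is 22, 22, 34, 28, 31, 22, mean 26.5.
Observing N_2=3 restricts to units where N_2's equation naturally yields 3: N_1 ∈ {1, 7, 5, 6, 3}. In that subpopulation N_4 = 22, 34, 28, 31, 22, mean 27.4.
Difference = 26.5 − 27.4 = -0.9.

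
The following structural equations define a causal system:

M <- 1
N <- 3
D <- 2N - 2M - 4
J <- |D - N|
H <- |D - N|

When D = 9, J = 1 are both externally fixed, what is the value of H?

6

Setting D = 9, J = 1 by intervention discards those variables' equations.
H = |D - N|  [with D=9, N=3]  = 6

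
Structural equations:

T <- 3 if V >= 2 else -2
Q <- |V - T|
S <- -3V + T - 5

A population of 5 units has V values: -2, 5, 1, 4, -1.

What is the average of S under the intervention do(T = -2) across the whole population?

-11.2

The intervention sets T=-2 in all 5 units regardless of V. Recomputing S per unit gives -1, -22, -10, -19, -4; average -11.2.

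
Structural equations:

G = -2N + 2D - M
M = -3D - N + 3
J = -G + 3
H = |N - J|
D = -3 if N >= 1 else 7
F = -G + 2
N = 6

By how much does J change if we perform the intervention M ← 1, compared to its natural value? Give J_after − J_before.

-5

do(M=1) replaces the equation M = -3D - N + 3 with the constant M = 1.
D = -3 if N >= 1 else 7  [with N=6]  = -3
G = -2N + 2D - M  [with N=6, D=-3, M=1]  = -19
J = -G + 3  [with G=-19]  = 22
Without intervention: D = -3 if N >= 1 else 7  [with N=6]  = -3; M = -3D - N + 3  [with D=-3, N=6]  = 6; G = -2N + 2D - M  [with N=6, D=-3, M=6]  = -24; J = -G + 3  [with G=-24]  = 27.
Change = 22 − 27 = -5.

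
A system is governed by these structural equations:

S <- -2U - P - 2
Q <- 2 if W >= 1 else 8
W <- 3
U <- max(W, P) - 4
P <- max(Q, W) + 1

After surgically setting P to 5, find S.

do(P=5) replaces the equation P <- max(Q, W) + 1 with the constant P = 5.
U = max(W, P) - 4  [with W=3, P=5]  = 1
S = -2U - P - 2  [with U=1, P=5]  = -9

-9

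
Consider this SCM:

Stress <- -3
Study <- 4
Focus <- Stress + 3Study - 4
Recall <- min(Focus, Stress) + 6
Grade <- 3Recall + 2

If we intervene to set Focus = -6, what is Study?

Under do(Focus=-6), the mechanism Focus <- Stress + 3Study - 4 is discarded; Focus is fixed at -6.
Study is not downstream of the intervention, so its value is determined by the original equations.

4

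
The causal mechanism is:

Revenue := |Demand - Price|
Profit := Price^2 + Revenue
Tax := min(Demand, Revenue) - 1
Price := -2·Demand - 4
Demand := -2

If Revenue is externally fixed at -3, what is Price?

Under do(Revenue=-3), the mechanism Revenue := |Demand - Price| is discarded; Revenue is fixed at -3.
Since Price is not a descendant of the intervened variable, it is unaffected.
Price = -2·Demand - 4  [with Demand=-2]  = 0

0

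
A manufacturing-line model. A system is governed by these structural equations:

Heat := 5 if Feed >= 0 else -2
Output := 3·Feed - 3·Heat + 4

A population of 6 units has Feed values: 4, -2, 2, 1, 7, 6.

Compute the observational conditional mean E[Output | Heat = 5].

E[Output|Heat=5] averages over only the 5 units with Heat=5 (Feed = 4, 2, 1, 7, 6): Output = 1, -5, -8, 10, 7, mean 1.

1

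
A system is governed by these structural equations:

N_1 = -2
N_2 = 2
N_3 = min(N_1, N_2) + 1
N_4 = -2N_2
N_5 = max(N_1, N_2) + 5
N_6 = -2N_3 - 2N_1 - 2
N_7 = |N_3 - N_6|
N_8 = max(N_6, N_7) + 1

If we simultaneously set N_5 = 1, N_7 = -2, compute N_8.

5

Under do(N_5 = 1, N_7 = -2), each intervened variable's structural equation is replaced by its fixed value.
N_3 = min(N_1, N_2) + 1  [with N_1=-2, N_2=2]  = -1
N_6 = -2N_3 - 2N_1 - 2  [with N_3=-1, N_1=-2]  = 4
N_8 = max(N_6, N_7) + 1  [with N_6=4, N_7=-2]  = 5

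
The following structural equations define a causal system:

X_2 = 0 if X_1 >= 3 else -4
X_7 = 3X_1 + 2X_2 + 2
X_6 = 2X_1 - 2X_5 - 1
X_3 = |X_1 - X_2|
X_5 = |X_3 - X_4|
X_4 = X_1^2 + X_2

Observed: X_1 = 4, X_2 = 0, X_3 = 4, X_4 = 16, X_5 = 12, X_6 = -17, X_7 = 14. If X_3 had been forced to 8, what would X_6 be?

The intervention breaks the incoming arrows to X_3: X_3 = |X_1 - X_2| no longer applies, and X_3 = 8.
X_2 = 0 if X_1 >= 3 else -4  [with X_1=4]  = 0
X_4 = X_1^2 + X_2  [with X_1=4, X_2=0]  = 16
X_5 = |X_3 - X_4|  [with X_3=8, X_4=16]  = 8
X_6 = 2X_1 - 2X_5 - 1  [with X_1=4, X_5=8]  = -9

-9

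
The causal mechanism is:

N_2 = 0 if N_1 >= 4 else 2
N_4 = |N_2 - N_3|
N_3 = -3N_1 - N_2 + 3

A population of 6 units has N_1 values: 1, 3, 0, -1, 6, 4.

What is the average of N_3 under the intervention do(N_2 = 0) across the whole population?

Under do(N_2=0), N_2's equation is replaced by N_2=0 for every unit. Per-unit N_3: 0, -6, 3, 6, -15, -9. Mean = -3.5.

-3.5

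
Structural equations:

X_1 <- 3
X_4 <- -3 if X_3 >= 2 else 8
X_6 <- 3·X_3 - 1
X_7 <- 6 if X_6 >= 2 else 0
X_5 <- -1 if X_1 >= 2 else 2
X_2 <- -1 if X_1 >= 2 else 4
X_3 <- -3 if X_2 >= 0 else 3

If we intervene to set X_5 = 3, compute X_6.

The intervention breaks the incoming arrows to X_5: X_5 <- -1 if X_1 >= 2 else 2 no longer applies, and X_5 = 3.
Since X_6 is not a descendant of the intervened variable, it is unaffected.
X_2 = -1 if X_1 >= 2 else 4  [with X_1=3]  = -1
X_3 = -3 if X_2 >= 0 else 3  [with X_2=-1]  = 3
X_6 = 3·X_3 - 1  [with X_3=3]  = 8

8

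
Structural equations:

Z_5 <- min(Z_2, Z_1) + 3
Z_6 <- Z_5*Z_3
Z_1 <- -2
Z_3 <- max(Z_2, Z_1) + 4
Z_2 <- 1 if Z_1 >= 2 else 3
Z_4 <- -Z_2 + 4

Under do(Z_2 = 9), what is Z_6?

Under do(Z_2=9), the mechanism Z_2 <- 1 if Z_1 >= 2 else 3 is discarded; Z_2 is fixed at 9.
Z_3 = max(Z_2, Z_1) + 4  [with Z_2=9, Z_1=-2]  = 13
Z_5 = min(Z_2, Z_1) + 3  [with Z_2=9, Z_1=-2]  = 1
Z_6 = Z_5*Z_3  [with Z_5=1, Z_3=13]  = 13

13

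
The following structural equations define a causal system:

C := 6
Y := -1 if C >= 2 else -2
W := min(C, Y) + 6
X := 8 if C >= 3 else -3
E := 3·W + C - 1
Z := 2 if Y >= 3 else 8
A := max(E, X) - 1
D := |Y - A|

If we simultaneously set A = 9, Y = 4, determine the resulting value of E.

The joint intervention fixes A = 9, Y = 4, removing each variable's own equation.
W = min(C, Y) + 6  [with C=6, Y=4]  = 10
E = 3·W + C - 1  [with W=10, C=6]  = 35

35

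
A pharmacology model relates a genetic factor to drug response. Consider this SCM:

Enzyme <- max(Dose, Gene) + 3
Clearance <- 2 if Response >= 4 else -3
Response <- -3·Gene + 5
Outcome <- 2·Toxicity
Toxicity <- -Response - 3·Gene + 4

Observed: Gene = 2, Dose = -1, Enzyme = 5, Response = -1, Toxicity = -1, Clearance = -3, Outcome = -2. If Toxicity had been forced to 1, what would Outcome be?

2

Under do(Toxicity=1), the mechanism Toxicity <- -Response - 3·Gene + 4 is discarded; Toxicity is fixed at 1.
Outcome = 2·Toxicity  [with Toxicity=1]  = 2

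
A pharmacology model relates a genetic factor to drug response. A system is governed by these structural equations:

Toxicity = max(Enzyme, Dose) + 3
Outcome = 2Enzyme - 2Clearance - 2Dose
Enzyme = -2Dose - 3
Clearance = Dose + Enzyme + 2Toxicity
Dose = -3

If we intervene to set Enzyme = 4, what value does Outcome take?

do(Enzyme=4) replaces the equation Enzyme = -2Dose - 3 with the constant Enzyme = 4.
Toxicity = max(Enzyme, Dose) + 3  [with Enzyme=4, Dose=-3]  = 7
Clearance = Dose + Enzyme + 2Toxicity  [with Dose=-3, Enzyme=4, Toxicity=7]  = 15
Outcome = 2Enzyme - 2Clearance - 2Dose  [with Enzyme=4, Clearance=15, Dose=-3]  = -16

-16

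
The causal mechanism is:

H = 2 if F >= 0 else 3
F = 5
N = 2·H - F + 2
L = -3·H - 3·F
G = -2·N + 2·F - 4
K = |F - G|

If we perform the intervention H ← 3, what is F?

Under do(H=3), the mechanism H = 2 if F >= 0 else 3 is discarded; H is fixed at 3.
F is not downstream of the intervention, so its value is determined by the original equations.

5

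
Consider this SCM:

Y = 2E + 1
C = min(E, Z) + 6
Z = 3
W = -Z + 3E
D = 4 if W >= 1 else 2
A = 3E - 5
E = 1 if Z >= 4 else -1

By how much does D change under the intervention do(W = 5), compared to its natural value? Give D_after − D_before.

Under do(W=5), the mechanism W = -Z + 3E is discarded; W is fixed at 5.
D = 4 if W >= 1 else 2  [with W=5]  = 4
Without intervention: E = 1 if Z >= 4 else -1  [with Z=3]  = -1; W = -Z + 3E  [with Z=3, E=-1]  = -6; D = 4 if W >= 1 else 2  [with W=-6]  = 2.
Change = 4 − 2 = 2.

2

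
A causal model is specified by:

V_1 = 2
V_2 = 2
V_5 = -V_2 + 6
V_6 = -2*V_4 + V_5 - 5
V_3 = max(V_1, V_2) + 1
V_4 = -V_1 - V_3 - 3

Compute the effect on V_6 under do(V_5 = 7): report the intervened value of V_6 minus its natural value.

3

The intervention breaks the incoming arrows to V_5: V_5 = -V_2 + 6 no longer applies, and V_5 = 7.
V_3 = max(V_1, V_2) + 1  [with V_1=2, V_2=2]  = 3
V_4 = -V_1 - V_3 - 3  [with V_1=2, V_3=3]  = -8
V_6 = -2*V_4 + V_5 - 5  [with V_4=-8, V_5=7]  = 18
Without intervention: V_3 = max(V_1, V_2) + 1  [with V_1=2, V_2=2]  = 3; V_4 = -V_1 - V_3 - 3  [with V_1=2, V_3=3]  = -8; V_5 = -V_2 + 6  [with V_2=2]  = 4; V_6 = -2*V_4 + V_5 - 5  [with V_4=-8, V_5=4]  = 15.
Change = 18 − 15 = 3.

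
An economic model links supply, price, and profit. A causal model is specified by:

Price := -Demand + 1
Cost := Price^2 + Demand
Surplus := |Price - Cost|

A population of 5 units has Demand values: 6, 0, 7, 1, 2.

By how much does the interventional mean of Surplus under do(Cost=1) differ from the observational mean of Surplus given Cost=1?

2.7

Every unit gets Cost=1 under the intervention. Surplus values become 6, 0, 7, 1, 2; E[Surplus|do(Cost=1)] = 3.2.
Observing Cost=1 restricts to units where Cost's equation naturally yields 1: Demand ∈ {0, 1}. In that subpopulation Surplus = 0, 1, mean 0.5.
Difference = 3.2 − 0.5 = 2.7.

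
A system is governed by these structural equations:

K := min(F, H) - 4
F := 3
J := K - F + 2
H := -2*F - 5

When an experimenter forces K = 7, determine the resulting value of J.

The intervention breaks the incoming arrows to K: K := min(F, H) - 4 no longer applies, and K = 7.
J = K - F + 2  [with K=7, F=3]  = 6

6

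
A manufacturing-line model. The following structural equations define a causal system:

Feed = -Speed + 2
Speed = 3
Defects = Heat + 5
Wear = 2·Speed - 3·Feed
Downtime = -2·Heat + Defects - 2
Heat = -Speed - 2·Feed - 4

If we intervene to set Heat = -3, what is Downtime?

6

The intervention breaks the incoming arrows to Heat: Heat = -Speed - 2·Feed - 4 no longer applies, and Heat = -3.
Defects = Heat + 5  [with Heat=-3]  = 2
Downtime = -2·Heat + Defects - 2  [with Heat=-3, Defects=2]  = 6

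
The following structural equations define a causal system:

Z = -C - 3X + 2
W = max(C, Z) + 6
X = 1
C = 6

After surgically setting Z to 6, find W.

The intervention breaks the incoming arrows to Z: Z = -C - 3X + 2 no longer applies, and Z = 6.
W = max(C, Z) + 6  [with C=6, Z=6]  = 12

12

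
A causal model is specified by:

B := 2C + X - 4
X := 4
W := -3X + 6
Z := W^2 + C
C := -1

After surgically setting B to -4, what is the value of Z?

Intervening sets B = -4 and removes its equation (B := 2C + X - 4).
No directed path runs from B to Z, so Z keeps its natural value.
W = -3X + 6  [with X=4]  = -6
Z = W^2 + C  [with W=-6, C=-1]  = 35

35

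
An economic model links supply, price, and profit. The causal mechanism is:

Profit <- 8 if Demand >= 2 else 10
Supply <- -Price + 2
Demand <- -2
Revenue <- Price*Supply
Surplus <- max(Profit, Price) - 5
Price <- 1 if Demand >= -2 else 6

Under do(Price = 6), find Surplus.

5

Under do(Price=6), the mechanism Price <- 1 if Demand >= -2 else 6 is discarded; Price is fixed at 6.
Profit = 8 if Demand >= 2 else 10  [with Demand=-2]  = 10
Surplus = max(Profit, Price) - 5  [with Profit=10, Price=6]  = 5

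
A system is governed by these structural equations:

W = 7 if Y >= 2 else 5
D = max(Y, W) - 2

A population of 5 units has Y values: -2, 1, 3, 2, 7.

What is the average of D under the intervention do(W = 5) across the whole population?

Under do(W=5), W's equation is replaced by W=5 for every unit. Per-unit D: 3, 3, 3, 3, 5. Mean = 3.4.

3.4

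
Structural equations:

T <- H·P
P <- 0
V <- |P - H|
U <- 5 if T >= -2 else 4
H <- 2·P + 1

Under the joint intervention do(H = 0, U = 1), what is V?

0

The joint intervention fixes H = 0, U = 1, removing each variable's own equation.
V = |P - H|  [with P=0, H=0]  = 0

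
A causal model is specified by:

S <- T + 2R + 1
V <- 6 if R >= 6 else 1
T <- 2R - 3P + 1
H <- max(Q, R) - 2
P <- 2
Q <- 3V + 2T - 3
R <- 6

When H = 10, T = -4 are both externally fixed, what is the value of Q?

7

Setting H = 10, T = -4 by intervention discards those variables' equations.
V = 6 if R >= 6 else 1  [with R=6]  = 6
Q = 3V + 2T - 3  [with V=6, T=-4]  = 7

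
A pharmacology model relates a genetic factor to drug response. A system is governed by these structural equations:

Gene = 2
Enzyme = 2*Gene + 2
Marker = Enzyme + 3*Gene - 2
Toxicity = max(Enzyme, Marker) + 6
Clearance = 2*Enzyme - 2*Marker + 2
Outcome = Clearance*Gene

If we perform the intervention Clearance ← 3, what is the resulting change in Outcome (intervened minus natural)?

The intervention breaks the incoming arrows to Clearance: Clearance = 2*Enzyme - 2*Marker + 2 no longer applies, and Clearance = 3.
Outcome = Clearance*Gene  [with Clearance=3, Gene=2]  = 6
Without intervention: Enzyme = 2*Gene + 2  [with Gene=2]  = 6; Marker = Enzyme + 3*Gene - 2  [with Enzyme=6, Gene=2]  = 10; Clearance = 2*Enzyme - 2*Marker + 2  [with Enzyme=6, Marker=10]  = -6; Outcome = Clearance*Gene  [with Clearance=-6, Gene=2]  = -12.
Change = 6 − (-12) = 18.

18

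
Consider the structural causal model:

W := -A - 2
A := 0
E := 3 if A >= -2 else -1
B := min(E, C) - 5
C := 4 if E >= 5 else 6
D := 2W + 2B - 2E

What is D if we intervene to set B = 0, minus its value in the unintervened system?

4

Under do(B=0), the mechanism B := min(E, C) - 5 is discarded; B is fixed at 0.
E = 3 if A >= -2 else -1  [with A=0]  = 3
W = -A - 2  [with A=0]  = -2
D = 2W + 2B - 2E  [with W=-2, B=0, E=3]  = -10
Without intervention: E = 3 if A >= -2 else -1  [with A=0]  = 3; C = 4 if E >= 5 else 6  [with E=3]  = 6; B = min(E, C) - 5  [with E=3, C=6]  = -2; W = -A - 2  [with A=0]  = -2; D = 2W + 2B - 2E  [with W=-2, B=-2, E=3]  = -14.
Change = -10 − (-14) = 4.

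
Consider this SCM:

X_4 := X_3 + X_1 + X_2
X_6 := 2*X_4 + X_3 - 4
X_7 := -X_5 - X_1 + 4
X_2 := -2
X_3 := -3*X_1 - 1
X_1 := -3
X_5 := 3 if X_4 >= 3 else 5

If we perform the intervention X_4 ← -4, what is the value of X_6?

Under do(X_4=-4), the mechanism X_4 := X_3 + X_1 + X_2 is discarded; X_4 is fixed at -4.
X_3 = -3*X_1 - 1  [with X_1=-3]  = 8
X_6 = 2*X_4 + X_3 - 4  [with X_4=-4, X_3=8]  = -4

-4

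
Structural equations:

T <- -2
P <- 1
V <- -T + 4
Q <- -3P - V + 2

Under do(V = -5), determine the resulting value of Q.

The intervention breaks the incoming arrows to V: V <- -T + 4 no longer applies, and V = -5.
Q = -3P - V + 2  [with P=1, V=-5]  = 4

4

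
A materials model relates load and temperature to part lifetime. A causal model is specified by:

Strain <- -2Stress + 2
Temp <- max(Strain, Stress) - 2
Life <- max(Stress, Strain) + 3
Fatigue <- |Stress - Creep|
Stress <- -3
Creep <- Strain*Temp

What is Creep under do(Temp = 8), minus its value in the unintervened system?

The intervention breaks the incoming arrows to Temp: Temp <- max(Strain, Stress) - 2 no longer applies, and Temp = 8.
Strain = -2Stress + 2  [with Stress=-3]  = 8
Creep = Strain*Temp  [with Strain=8, Temp=8]  = 64
Without intervention: Strain = -2Stress + 2  [with Stress=-3]  = 8; Temp = max(Strain, Stress) - 2  [with Strain=8, Stress=-3]  = 6; Creep = Strain*Temp  [with Strain=8, Temp=6]  = 48.
Change = 64 − 48 = 16.

16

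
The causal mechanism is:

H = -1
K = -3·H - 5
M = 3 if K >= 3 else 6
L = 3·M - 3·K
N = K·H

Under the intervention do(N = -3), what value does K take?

-2

The intervention breaks the incoming arrows to N: N = K·H no longer applies, and N = -3.
Since K is not a descendant of the intervened variable, it is unaffected.
K = -3·H - 5  [with H=-1]  = -2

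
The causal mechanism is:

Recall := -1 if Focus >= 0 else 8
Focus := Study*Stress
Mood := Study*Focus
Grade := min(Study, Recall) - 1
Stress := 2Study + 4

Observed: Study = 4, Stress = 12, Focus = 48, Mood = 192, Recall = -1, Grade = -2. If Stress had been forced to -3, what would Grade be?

3

Under do(Stress=-3), the mechanism Stress := 2Study + 4 is discarded; Stress is fixed at -3.
Focus = Study*Stress  [with Study=4, Stress=-3]  = -12
Recall = -1 if Focus >= 0 else 8  [with Focus=-12]  = 8
Grade = min(Study, Recall) - 1  [with Study=4, Recall=8]  = 3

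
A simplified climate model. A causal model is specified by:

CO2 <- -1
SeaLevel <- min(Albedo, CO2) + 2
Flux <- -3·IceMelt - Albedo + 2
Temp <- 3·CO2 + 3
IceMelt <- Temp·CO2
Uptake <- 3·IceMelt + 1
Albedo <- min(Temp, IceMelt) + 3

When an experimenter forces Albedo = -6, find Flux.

8

Under do(Albedo=-6), the mechanism Albedo <- min(Temp, IceMelt) + 3 is discarded; Albedo is fixed at -6.
Temp = 3·CO2 + 3  [with CO2=-1]  = 0
IceMelt = Temp·CO2  [with Temp=0, CO2=-1]  = 0
Flux = -3·IceMelt - Albedo + 2  [with IceMelt=0, Albedo=-6]  = 8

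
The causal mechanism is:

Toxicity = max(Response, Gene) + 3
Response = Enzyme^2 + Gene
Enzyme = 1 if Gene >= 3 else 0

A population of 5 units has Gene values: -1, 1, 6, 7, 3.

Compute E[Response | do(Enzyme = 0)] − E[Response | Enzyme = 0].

3.2

do(Enzyme=0) breaks Enzyme's dependence on Gene. With Enzyme=0 fixed, Response across the units is -1, 1, 6, 7, 3, mean 3.2.
E[Response|Enzyme=0] averages over only the 2 units with Enzyme=0 (Gene = -1, 1): Response = -1, 1, mean 0.
Difference = 3.2 − 0 = 3.2.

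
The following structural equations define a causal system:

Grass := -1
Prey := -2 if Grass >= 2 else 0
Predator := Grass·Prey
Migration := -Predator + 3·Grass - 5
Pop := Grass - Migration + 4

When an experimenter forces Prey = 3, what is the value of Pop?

do(Prey=3) replaces the equation Prey := -2 if Grass >= 2 else 0 with the constant Prey = 3.
Predator = Grass·Prey  [with Grass=-1, Prey=3]  = -3
Migration = -Predator + 3·Grass - 5  [with Predator=-3, Grass=-1]  = -5
Pop = Grass - Migration + 4  [with Grass=-1, Migration=-5]  = 8

8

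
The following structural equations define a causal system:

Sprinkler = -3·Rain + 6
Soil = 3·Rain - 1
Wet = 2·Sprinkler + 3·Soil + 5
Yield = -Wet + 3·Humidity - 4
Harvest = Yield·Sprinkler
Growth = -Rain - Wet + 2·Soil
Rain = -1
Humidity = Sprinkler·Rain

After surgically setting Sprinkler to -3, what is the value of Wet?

-13

Under do(Sprinkler=-3), the mechanism Sprinkler = -3·Rain + 6 is discarded; Sprinkler is fixed at -3.
Soil = 3·Rain - 1  [with Rain=-1]  = -4
Wet = 2·Sprinkler + 3·Soil + 5  [with Sprinkler=-3, Soil=-4]  = -13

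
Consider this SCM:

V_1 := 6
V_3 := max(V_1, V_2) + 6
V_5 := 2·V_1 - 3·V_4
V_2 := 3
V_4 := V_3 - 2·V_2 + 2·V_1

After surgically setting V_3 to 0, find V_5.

-6

do(V_3=0) replaces the equation V_3 := max(V_1, V_2) + 6 with the constant V_3 = 0.
V_4 = V_3 - 2·V_2 + 2·V_1  [with V_3=0, V_2=3, V_1=6]  = 6
V_5 = 2·V_1 - 3·V_4  [with V_1=6, V_4=6]  = -6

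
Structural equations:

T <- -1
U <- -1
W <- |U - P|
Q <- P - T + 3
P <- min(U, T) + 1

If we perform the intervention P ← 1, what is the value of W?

The intervention breaks the incoming arrows to P: P <- min(U, T) + 1 no longer applies, and P = 1.
W = |U - P|  [with U=-1, P=1]  = 2

2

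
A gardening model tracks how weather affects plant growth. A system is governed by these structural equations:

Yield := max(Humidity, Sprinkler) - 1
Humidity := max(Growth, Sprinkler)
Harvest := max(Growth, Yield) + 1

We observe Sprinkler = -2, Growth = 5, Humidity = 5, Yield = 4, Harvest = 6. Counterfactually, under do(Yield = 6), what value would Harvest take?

7

Intervening sets Yield = 6 and removes its equation (Yield := max(Humidity, Sprinkler) - 1).
Harvest = max(Growth, Yield) + 1  [with Growth=5, Yield=6]  = 7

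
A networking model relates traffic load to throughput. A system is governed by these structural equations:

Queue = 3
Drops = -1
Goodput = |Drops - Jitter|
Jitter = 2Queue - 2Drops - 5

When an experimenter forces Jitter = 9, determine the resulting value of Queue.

Under do(Jitter=9), the mechanism Jitter = 2Queue - 2Drops - 5 is discarded; Jitter is fixed at 9.
Queue is not downstream of the intervention, so its value is determined by the original equations.

3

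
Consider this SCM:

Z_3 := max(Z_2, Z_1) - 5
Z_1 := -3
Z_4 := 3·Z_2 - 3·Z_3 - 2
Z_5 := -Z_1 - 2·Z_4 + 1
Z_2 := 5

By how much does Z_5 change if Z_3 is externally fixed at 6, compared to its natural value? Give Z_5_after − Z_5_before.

do(Z_3=6) replaces the equation Z_3 := max(Z_2, Z_1) - 5 with the constant Z_3 = 6.
Z_4 = 3·Z_2 - 3·Z_3 - 2  [with Z_2=5, Z_3=6]  = -5
Z_5 = -Z_1 - 2·Z_4 + 1  [with Z_1=-3, Z_4=-5]  = 14
Without intervention: Z_3 = max(Z_2, Z_1) - 5  [with Z_2=5, Z_1=-3]  = 0; Z_4 = 3·Z_2 - 3·Z_3 - 2  [with Z_2=5, Z_3=0]  = 13; Z_5 = -Z_1 - 2·Z_4 + 1  [with Z_1=-3, Z_4=13]  = -22.
Change = 14 − (-22) = 36.

36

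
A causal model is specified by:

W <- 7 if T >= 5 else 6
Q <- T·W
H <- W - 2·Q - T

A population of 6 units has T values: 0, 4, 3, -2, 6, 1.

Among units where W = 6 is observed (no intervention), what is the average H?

Conditioning on W=6 selects the 5 unit(s) with T ∈ {0, 4, 3, -2, 1}. Their H values: 6, -46, -33, 32, -7. Mean = -9.6.

-9.6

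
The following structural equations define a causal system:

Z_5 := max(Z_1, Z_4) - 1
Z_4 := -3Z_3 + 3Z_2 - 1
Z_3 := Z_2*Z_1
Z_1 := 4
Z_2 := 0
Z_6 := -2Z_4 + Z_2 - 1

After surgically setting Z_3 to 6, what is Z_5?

do(Z_3=6) replaces the equation Z_3 := Z_2*Z_1 with the constant Z_3 = 6.
Z_4 = -3Z_3 + 3Z_2 - 1  [with Z_3=6, Z_2=0]  = -19
Z_5 = max(Z_1, Z_4) - 1  [with Z_1=4, Z_4=-19]  = 3

3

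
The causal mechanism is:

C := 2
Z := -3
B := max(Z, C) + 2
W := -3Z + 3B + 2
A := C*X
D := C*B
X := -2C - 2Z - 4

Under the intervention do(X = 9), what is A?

18

The intervention breaks the incoming arrows to X: X := -2C - 2Z - 4 no longer applies, and X = 9.
A = C*X  [with C=2, X=9]  = 18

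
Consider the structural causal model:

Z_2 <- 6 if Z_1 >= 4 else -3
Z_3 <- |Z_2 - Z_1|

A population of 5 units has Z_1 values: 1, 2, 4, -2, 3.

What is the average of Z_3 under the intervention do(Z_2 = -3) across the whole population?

4.6

The intervention sets Z_2=-3 in all 5 units regardless of Z_1. Recomputing Z_3 per unit gives 4, 5, 7, 1, 6; average 4.6.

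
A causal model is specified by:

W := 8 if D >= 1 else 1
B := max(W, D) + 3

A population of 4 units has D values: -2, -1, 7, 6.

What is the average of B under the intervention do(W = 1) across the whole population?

do(W=1) breaks W's dependence on D. With W=1 fixed, B across the units is 4, 4, 10, 9, mean 6.75.

6.75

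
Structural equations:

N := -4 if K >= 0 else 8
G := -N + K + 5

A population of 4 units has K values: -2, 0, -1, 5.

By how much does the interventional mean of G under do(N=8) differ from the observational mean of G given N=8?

2

Every unit gets N=8 under the intervention. G values become -5, -3, -4, 2; E[G|do(N=8)] = -2.5.
Observing N=8 restricts to units where N's equation naturally yields 8: K ∈ {-2, -1}. In that subpopulation G = -5, -4, mean -4.5.
Difference = -2.5 − (-4.5) = 2.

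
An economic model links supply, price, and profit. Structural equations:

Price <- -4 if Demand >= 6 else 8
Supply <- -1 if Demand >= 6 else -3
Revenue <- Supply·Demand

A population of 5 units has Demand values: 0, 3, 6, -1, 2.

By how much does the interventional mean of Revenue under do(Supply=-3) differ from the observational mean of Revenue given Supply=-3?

-3

Under do(Supply=-3), Supply's equation is replaced by Supply=-3 for every unit. Per-unit Revenue: 0, -9, -18, 3, -6. Mean = -6.
Observing Supply=-3 restricts to units where Supply's equation naturally yields -3: Demand ∈ {0, 3, -1, 2}. In that subpopulation Revenue = 0, -9, 3, -6, mean -3.
Difference = -6 − (-3) = -3.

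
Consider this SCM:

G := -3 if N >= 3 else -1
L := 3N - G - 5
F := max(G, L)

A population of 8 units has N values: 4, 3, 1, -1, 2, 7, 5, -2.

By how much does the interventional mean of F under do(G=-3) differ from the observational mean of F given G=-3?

Every unit gets G=-3 under the intervention. F values become 10, 7, 1, -3, 4, 19, 13, -3; E[F|do(G=-3)] = 6.
Conditioning on G=-3 selects the 4 unit(s) with N ∈ {4, 3, 7, 5}. Their F values: 10, 7, 19, 13. Mean = 12.25.
Difference = 6 − 12.25 = -6.25.

-6.25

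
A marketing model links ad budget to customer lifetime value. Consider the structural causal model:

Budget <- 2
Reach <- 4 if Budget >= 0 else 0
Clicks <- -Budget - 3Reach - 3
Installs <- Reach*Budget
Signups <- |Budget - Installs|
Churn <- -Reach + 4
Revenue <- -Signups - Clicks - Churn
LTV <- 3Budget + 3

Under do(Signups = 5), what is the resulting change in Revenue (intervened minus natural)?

Under do(Signups=5), the mechanism Signups <- |Budget - Installs| is discarded; Signups is fixed at 5.
Reach = 4 if Budget >= 0 else 0  [with Budget=2]  = 4
Clicks = -Budget - 3Reach - 3  [with Budget=2, Reach=4]  = -17
Churn = -Reach + 4  [with Reach=4]  = 0
Revenue = -Signups - Clicks - Churn  [with Signups=5, Clicks=-17, Churn=0]  = 12
Without intervention: Reach = 4 if Budget >= 0 else 0  [with Budget=2]  = 4; Clicks = -Budget - 3Reach - 3  [with Budget=2, Reach=4]  = -17; Installs = Reach*Budget  [with Reach=4, Budget=2]  = 8; Signups = |Budget - Installs|  [with Budget=2, Installs=8]  = 6; Churn = -Reach + 4  [with Reach=4]  = 0; Revenue = -Signups - Clicks - Churn  [with Signups=6, Clicks=-17, Churn=0]  = 11.
Change = 12 − 11 = 1.

1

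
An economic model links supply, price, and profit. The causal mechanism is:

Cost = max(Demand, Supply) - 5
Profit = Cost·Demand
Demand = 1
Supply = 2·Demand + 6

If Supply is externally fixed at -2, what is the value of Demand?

Under do(Supply=-2), the mechanism Supply = 2·Demand + 6 is discarded; Supply is fixed at -2.
Demand is not downstream of the intervention, so its value is determined by the original equations.

1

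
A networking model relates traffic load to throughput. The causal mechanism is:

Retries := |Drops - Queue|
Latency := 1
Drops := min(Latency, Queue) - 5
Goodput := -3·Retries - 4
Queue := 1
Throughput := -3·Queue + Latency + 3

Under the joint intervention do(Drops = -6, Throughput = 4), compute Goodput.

-25

Setting Drops = -6, Throughput = 4 by intervention discards those variables' equations.
Retries = |Drops - Queue|  [with Drops=-6, Queue=1]  = 7
Goodput = -3·Retries - 4  [with Retries=7]  = -25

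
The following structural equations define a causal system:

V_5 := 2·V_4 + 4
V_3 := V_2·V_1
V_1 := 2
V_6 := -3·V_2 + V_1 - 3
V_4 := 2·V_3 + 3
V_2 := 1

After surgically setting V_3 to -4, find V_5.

do(V_3=-4) replaces the equation V_3 := V_2·V_1 with the constant V_3 = -4.
V_4 = 2·V_3 + 3  [with V_3=-4]  = -5
V_5 = 2·V_4 + 4  [with V_4=-5]  = -6

-6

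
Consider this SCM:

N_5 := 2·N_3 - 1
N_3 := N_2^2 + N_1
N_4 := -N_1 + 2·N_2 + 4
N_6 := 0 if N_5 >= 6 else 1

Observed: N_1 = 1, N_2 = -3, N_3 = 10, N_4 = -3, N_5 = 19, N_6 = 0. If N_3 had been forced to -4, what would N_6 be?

1

The intervention breaks the incoming arrows to N_3: N_3 := N_2^2 + N_1 no longer applies, and N_3 = -4.
N_5 = 2·N_3 - 1  [with N_3=-4]  = -9
N_6 = 0 if N_5 >= 6 else 1  [with N_5=-9]  = 1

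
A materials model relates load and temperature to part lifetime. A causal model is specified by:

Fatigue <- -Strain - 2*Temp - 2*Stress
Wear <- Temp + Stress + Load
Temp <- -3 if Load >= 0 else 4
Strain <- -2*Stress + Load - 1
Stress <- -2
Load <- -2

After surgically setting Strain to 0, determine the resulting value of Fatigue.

The intervention breaks the incoming arrows to Strain: Strain <- -2*Stress + Load - 1 no longer applies, and Strain = 0.
Temp = -3 if Load >= 0 else 4  [with Load=-2]  = 4
Fatigue = -Strain - 2*Temp - 2*Stress  [with Strain=0, Temp=4, Stress=-2]  = -4

-4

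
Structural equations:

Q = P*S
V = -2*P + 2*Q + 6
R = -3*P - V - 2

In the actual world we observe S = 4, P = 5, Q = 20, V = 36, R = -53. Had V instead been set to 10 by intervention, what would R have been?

Intervening sets V = 10 and removes its equation (V = -2*P + 2*Q + 6).
R = -3*P - V - 2  [with P=5, V=10]  = -27

-27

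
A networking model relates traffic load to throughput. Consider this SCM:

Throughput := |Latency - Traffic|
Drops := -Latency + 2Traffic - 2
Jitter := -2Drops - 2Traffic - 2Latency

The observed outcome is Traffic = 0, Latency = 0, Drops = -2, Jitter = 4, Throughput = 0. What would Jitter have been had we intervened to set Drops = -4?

8

The intervention breaks the incoming arrows to Drops: Drops := -Latency + 2Traffic - 2 no longer applies, and Drops = -4.
Jitter = -2Drops - 2Traffic - 2Latency  [with Drops=-4, Traffic=0, Latency=0]  = 8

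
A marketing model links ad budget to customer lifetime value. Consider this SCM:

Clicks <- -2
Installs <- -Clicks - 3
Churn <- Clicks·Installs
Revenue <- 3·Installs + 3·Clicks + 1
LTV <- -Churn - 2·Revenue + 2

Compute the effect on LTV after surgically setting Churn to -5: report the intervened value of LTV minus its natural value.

do(Churn=-5) replaces the equation Churn <- Clicks·Installs with the constant Churn = -5.
Installs = -Clicks - 3  [with Clicks=-2]  = -1
Revenue = 3·Installs + 3·Clicks + 1  [with Installs=-1, Clicks=-2]  = -8
LTV = -Churn - 2·Revenue + 2  [with Churn=-5, Revenue=-8]  = 23
Without intervention: Installs = -Clicks - 3  [with Clicks=-2]  = -1; Churn = Clicks·Installs  [with Clicks=-2, Installs=-1]  = 2; Revenue = 3·Installs + 3·Clicks + 1  [with Installs=-1, Clicks=-2]  = -8; LTV = -Churn - 2·Revenue + 2  [with Churn=2, Revenue=-8]  = 16.
Change = 23 − 16 = 7.

7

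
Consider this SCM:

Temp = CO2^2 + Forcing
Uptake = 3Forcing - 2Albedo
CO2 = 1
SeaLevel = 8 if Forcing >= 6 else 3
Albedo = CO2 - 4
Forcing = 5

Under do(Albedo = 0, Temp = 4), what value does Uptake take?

The joint intervention fixes Albedo = 0, Temp = 4, removing each variable's own equation.
Uptake = 3Forcing - 2Albedo  [with Forcing=5, Albedo=0]  = 15

15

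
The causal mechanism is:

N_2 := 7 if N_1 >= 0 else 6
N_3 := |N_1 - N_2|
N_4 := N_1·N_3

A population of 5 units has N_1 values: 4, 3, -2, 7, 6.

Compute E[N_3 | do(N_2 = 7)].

do(N_2=7) breaks N_2's dependence on N_1. With N_2=7 fixed, N_3 across the units is 3, 4, 9, 0, 1, mean 3.4.

3.4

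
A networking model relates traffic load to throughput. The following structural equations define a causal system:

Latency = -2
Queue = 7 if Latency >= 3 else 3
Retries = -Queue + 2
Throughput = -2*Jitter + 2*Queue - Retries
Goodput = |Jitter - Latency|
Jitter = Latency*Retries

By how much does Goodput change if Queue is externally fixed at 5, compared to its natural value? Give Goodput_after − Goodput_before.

Under do(Queue=5), the mechanism Queue = 7 if Latency >= 3 else 3 is discarded; Queue is fixed at 5.
Retries = -Queue + 2  [with Queue=5]  = -3
Jitter = Latency*Retries  [with Latency=-2, Retries=-3]  = 6
Goodput = |Jitter - Latency|  [with Jitter=6, Latency=-2]  = 8
Without intervention: Queue = 7 if Latency >= 3 else 3  [with Latency=-2]  = 3; Retries = -Queue + 2  [with Queue=3]  = -1; Jitter = Latency*Retries  [with Latency=-2, Retries=-1]  = 2; Goodput = |Jitter - Latency|  [with Jitter=2, Latency=-2]  = 4.
Change = 8 − 4 = 4.

4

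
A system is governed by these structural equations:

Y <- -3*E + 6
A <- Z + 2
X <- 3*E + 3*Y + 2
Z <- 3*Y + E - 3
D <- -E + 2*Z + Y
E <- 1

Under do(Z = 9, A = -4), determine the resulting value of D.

20

Setting Z = 9, A = -4 by intervention discards those variables' equations.
Y = -3*E + 6  [with E=1]  = 3
D = -E + 2*Z + Y  [with E=1, Z=9, Y=3]  = 20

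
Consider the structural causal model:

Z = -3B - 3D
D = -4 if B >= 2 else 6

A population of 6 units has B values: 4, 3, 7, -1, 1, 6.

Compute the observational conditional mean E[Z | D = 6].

Observing D=6 restricts to units where D's equation naturally yields 6: B ∈ {-1, 1}. In that subpopulation Z = -15, -21, mean -18.

-18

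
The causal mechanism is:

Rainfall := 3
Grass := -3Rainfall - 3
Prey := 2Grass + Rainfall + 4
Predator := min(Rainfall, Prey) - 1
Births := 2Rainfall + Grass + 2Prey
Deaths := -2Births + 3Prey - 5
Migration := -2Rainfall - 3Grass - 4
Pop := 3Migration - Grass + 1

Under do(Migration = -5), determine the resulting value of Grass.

Under do(Migration=-5), the mechanism Migration := -2Rainfall - 3Grass - 4 is discarded; Migration is fixed at -5.
Grass is not downstream of the intervention, so its value is determined by the original equations.
Grass = -3Rainfall - 3  [with Rainfall=3]  = -12

-12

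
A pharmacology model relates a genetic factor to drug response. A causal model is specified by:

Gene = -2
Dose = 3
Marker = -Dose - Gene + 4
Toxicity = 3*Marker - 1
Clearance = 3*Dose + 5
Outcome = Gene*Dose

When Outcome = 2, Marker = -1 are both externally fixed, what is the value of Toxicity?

Under do(Outcome = 2, Marker = -1), each intervened variable's structural equation is replaced by its fixed value.
Toxicity = 3*Marker - 1  [with Marker=-1]  = -4

-4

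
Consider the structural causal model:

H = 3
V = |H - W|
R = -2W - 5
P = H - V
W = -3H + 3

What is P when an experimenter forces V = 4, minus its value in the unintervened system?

do(V=4) replaces the equation V = |H - W| with the constant V = 4.
P = H - V  [with H=3, V=4]  = -1
Without intervention: W = -3H + 3  [with H=3]  = -6; V = |H - W|  [with H=3, W=-6]  = 9; P = H - V  [with H=3, V=9]  = -6.
Change = -1 − (-6) = 5.

5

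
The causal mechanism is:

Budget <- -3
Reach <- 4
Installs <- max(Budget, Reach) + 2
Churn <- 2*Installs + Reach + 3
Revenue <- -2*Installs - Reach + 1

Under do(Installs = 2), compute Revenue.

do(Installs=2) replaces the equation Installs <- max(Budget, Reach) + 2 with the constant Installs = 2.
Revenue = -2*Installs - Reach + 1  [with Installs=2, Reach=4]  = -7

-7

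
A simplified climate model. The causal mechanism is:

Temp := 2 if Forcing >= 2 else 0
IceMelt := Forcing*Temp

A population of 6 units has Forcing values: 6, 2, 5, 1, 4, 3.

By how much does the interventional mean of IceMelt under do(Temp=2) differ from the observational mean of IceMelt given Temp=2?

-1

do(Temp=2) breaks Temp's dependence on Forcing. With Temp=2 fixed, IceMelt across the units is 12, 4, 10, 2, 8, 6, mean 7.
Conditioning on Temp=2 selects the 5 unit(s) with Forcing ∈ {6, 2, 5, 4, 3}. Their IceMelt values: 12, 4, 10, 8, 6. Mean = 8.
Difference = 7 − 8 = -1.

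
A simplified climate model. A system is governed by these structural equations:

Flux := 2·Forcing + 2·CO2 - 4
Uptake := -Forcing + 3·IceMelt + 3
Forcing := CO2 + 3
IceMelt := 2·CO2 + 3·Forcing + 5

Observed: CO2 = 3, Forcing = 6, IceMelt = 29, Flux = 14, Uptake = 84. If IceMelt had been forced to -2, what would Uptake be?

-9

do(IceMelt=-2) replaces the equation IceMelt := 2·CO2 + 3·Forcing + 5 with the constant IceMelt = -2.
Forcing = CO2 + 3  [with CO2=3]  = 6
Uptake = -Forcing + 3·IceMelt + 3  [with Forcing=6, IceMelt=-2]  = -9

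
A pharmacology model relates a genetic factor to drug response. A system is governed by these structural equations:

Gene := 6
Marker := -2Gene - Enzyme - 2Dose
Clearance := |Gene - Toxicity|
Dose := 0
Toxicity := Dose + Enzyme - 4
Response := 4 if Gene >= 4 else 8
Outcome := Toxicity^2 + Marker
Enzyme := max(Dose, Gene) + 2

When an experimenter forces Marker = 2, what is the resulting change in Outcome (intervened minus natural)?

do(Marker=2) replaces the equation Marker := -2Gene - Enzyme - 2Dose with the constant Marker = 2.
Enzyme = max(Dose, Gene) + 2  [with Dose=0, Gene=6]  = 8
Toxicity = Dose + Enzyme - 4  [with Dose=0, Enzyme=8]  = 4
Outcome = Toxicity^2 + Marker  [with Toxicity=4, Marker=2]  = 18
Without intervention: Enzyme = max(Dose, Gene) + 2  [with Dose=0, Gene=6]  = 8; Marker = -2Gene - Enzyme - 2Dose  [with Gene=6, Enzyme=8, Dose=0]  = -20; Toxicity = Dose + Enzyme - 4  [with Dose=0, Enzyme=8]  = 4; Outcome = Toxicity^2 + Marker  [with Toxicity=4, Marker=-20]  = -4.
Change = 18 − (-4) = 22.

22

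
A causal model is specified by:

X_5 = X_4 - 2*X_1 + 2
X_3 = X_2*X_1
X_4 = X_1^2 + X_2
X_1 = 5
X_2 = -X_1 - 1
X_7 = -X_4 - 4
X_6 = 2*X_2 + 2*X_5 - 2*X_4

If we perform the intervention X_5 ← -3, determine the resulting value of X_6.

-56

The intervention breaks the incoming arrows to X_5: X_5 = X_4 - 2*X_1 + 2 no longer applies, and X_5 = -3.
X_2 = -X_1 - 1  [with X_1=5]  = -6
X_4 = X_1^2 + X_2  [with X_1=5, X_2=-6]  = 19
X_6 = 2*X_2 + 2*X_5 - 2*X_4  [with X_2=-6, X_5=-3, X_4=19]  = -56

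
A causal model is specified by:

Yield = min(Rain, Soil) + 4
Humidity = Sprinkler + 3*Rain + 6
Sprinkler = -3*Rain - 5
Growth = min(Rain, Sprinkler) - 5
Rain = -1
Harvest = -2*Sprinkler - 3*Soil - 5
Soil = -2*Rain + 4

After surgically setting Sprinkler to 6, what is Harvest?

-35

Under do(Sprinkler=6), the mechanism Sprinkler = -3*Rain - 5 is discarded; Sprinkler is fixed at 6.
Soil = -2*Rain + 4  [with Rain=-1]  = 6
Harvest = -2*Sprinkler - 3*Soil - 5  [with Sprinkler=6, Soil=6]  = -35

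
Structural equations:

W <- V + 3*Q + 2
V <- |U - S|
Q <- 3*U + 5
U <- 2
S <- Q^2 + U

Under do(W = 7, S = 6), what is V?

4

Under do(W = 7, S = 6), each intervened variable's structural equation is replaced by its fixed value.
V = |U - S|  [with U=2, S=6]  = 4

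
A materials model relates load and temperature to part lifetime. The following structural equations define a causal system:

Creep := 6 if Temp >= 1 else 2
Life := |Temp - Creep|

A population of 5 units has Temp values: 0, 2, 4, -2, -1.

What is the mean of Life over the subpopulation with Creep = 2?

Conditioning on Creep=2 selects the 3 unit(s) with Temp ∈ {0, -2, -1}. Their Life values: 2, 4, 3. Mean = 3.

3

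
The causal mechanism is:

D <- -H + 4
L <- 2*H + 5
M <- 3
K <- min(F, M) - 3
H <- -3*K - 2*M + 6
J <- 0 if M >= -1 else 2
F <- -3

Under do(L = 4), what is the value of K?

-6

Intervening sets L = 4 and removes its equation (L <- 2*H + 5).
K is not downstream of the intervention, so its value is determined by the original equations.
K = min(F, M) - 3  [with F=-3, M=3]  = -6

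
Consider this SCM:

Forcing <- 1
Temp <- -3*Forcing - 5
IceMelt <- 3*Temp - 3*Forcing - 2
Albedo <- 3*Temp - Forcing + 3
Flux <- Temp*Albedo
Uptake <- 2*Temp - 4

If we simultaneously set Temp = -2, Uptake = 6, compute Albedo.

-4

The joint intervention fixes Temp = -2, Uptake = 6, removing each variable's own equation.
Albedo = 3*Temp - Forcing + 3  [with Temp=-2, Forcing=1]  = -4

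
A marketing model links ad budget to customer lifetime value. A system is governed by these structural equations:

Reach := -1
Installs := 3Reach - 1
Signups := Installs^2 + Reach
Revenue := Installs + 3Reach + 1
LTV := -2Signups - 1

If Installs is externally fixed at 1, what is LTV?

do(Installs=1) replaces the equation Installs := 3Reach - 1 with the constant Installs = 1.
Signups = Installs^2 + Reach  [with Installs=1, Reach=-1]  = 0
LTV = -2Signups - 1  [with Signups=0]  = -1

-1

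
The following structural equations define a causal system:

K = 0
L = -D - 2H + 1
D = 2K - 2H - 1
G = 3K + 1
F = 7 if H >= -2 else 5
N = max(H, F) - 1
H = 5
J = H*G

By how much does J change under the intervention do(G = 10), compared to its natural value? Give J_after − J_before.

The intervention breaks the incoming arrows to G: G = 3K + 1 no longer applies, and G = 10.
J = H*G  [with H=5, G=10]  = 50
Without intervention: G = 3K + 1  [with K=0]  = 1; J = H*G  [with H=5, G=1]  = 5.
Change = 50 − 5 = 45.

45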